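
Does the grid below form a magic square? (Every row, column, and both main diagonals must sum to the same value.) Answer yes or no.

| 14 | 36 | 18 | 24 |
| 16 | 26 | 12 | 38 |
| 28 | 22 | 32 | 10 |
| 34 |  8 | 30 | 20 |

Row 1: 14 + 36 + 18 + 24 = 92.
Row 2: 16 + 26 + 12 + 38 = 92.
Row 3: 28 + 22 + 32 + 10 = 92.
Row 4: 34 + 8 + 30 + 20 = 92.
Column 1: 14 + 16 + 28 + 34 = 92.
Column 2: 36 + 26 + 22 + 8 = 92.
Column 3: 18 + 12 + 32 + 30 = 92.
Column 4: 24 + 38 + 10 + 20 = 92.
Main diagonal: 14 + 26 + 32 + 20 = 92.
Anti-diagonal: 24 + 12 + 22 + 34 = 92.
All lines sum to 92.

Yes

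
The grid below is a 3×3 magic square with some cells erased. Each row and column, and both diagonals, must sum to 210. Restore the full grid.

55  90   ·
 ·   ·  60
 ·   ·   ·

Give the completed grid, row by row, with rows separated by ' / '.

55 90 65 / 80 70 60 / 75 50 85

Using row 1: 55 + 90 + ? → (1,3) = 210 − 145 = 65.
Column 3 needs 210; the known cells sum to 125, so (3,3) = 85.
From main diagonal, 210 − (55 + 85) gives (2,2) = 70.
Using anti-diagonal: 65 + 70 + ? → (3,1) = 210 − 135 = 75.
Using row 2: 70 + 60 + ? → (2,1) = 210 − 130 = 80.
The remaining cell in row 3 is (3,2) = 210 − 160 = 50.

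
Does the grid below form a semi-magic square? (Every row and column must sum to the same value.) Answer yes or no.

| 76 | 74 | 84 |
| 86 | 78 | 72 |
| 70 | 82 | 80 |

Row 1: 76 + 74 + 84 = 234.
Row 2: 86 + 78 + 72 = 236.
Row 3: 70 + 82 + 80 = 232.
Column 1: 76 + 86 + 70 = 232.
Column 2: 74 + 78 + 82 = 234.
Column 3: 84 + 72 + 80 = 236.

No — column 1 sums to 232 but column 2 sums to 234.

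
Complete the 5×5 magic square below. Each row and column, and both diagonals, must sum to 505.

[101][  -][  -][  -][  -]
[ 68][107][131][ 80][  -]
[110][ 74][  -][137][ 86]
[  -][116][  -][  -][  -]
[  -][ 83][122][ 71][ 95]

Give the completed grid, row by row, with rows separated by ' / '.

Row 2 must total 505; the given cells sum to 386, so (2,5) = 119.
From row 3, 505 − (110 + 74 + 137 + 86) gives (3,3) = 98.
Row 5: 83 + 122 + 71 + 95 + ? = 505, so (5,1) = 134.
Column 1 must total 505; the given cells sum to 413, so (4,1) = 92.
The remaining cell in column 2 is (1,2) = 505 − 380 = 125.
The remaining cell in main diagonal is (4,4) = 505 − 401 = 104.
Anti-diagonal needs 505; the known cells sum to 428, so (1,5) = 77.
Column 4 must total 505; the given cells sum to 392, so (1,4) = 113.
Using column 5: 77 + 119 + 86 + 95 + ? → (4,5) = 505 − 377 = 128.
Row 1: 101 + 125 + 113 + 77 + ? = 505, so (1,3) = 89.
Row 4 needs 505; the known cells sum to 440, so (4,3) = 65.

101 125 89 113 77 / 68 107 131 80 119 / 110 74 98 137 86 / 92 116 65 104 128 / 134 83 122 71 95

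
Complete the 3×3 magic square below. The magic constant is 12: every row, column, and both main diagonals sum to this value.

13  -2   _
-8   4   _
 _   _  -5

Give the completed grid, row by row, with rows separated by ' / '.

Row 1 must total 12; the given cells sum to 11, so (1,3) = 1.
Using row 2: -8 + 4 + ? → (2,3) = 12 − (-4) = 16.
Column 1 needs 12; the known cells sum to 5, so (3,1) = 7.
From column 2, 12 − (-2 + 4) gives (3,2) = 10.

13 -2 1 / -8 4 16 / 7 10 -5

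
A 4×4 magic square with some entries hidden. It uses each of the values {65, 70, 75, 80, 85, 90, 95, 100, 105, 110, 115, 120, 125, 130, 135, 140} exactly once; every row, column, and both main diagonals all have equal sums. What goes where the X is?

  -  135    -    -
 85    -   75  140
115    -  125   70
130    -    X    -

The 16 entries sum to 1640, so each line sums to 1640/4 = 410.
Row 2 must total 410; the given cells sum to 300, so (2,2) = 110.
Row 3 needs 410; the known cells sum to 310, so (3,2) = 100.
From column 1, 410 − (85 + 115 + 130) gives (1,1) = 80.
Column 2: 135 + 110 + 100 + ? = 410, so (4,2) = 65.
Using main diagonal: 80 + 110 + 125 + ? → (4,4) = 410 − 315 = 95.
The remaining cell in anti-diagonal is (1,4) = 410 − 305 = 105.
Row 1 must total 410; the given cells sum to 320, so (1,3) = 90.
Row 4 needs 410; the known cells sum to 290, so (4,3) = 120.

120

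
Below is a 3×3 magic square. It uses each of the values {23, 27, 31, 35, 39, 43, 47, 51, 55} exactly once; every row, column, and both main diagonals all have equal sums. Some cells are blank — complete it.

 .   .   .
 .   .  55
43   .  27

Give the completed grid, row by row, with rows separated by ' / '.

The 9 entries sum to 351, so each line sums to 351/3 = 117.
Using row 3: 43 + 27 + ? → (3,2) = 117 − 70 = 47.
Using column 3: 55 + 27 + ? → (1,3) = 117 − 82 = 35.
Anti-diagonal needs 117; the known cells sum to 78, so (2,2) = 39.
The remaining cell in row 2 is (2,1) = 117 − 94 = 23.
Column 1: 23 + 43 + ? = 117, so (1,1) = 51.
Column 2 must total 117; the given cells sum to 86, so (1,2) = 31.

51 31 35 / 23 39 55 / 43 47 27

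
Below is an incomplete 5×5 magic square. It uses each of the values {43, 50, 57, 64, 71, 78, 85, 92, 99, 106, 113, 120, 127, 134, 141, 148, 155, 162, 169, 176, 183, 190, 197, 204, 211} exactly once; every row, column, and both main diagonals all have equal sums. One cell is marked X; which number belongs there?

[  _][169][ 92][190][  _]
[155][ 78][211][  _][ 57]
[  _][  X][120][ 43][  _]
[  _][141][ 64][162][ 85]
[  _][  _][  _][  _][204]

The 25 entries sum to 3175, so each line sums to 3175/5 = 635.
Using row 2: 155 + 78 + 211 + 57 + ? → (2,4) = 635 − 501 = 134.
From row 4, 635 − (141 + 64 + 162 + 85) gives (4,1) = 183.
The remaining cell in column 3 is (5,3) = 635 − 487 = 148.
From column 4, 635 − (190 + 134 + 43 + 162) gives (5,4) = 106.
Main diagonal: 78 + 120 + 162 + 204 + ? = 635, so (1,1) = 71.
From row 1, 635 − (71 + 169 + 92 + 190) gives (1,5) = 113.
Column 5: 113 + 57 + 85 + 204 + ? = 635, so (3,5) = 176.
Using anti-diagonal: 113 + 134 + 120 + 141 + ? → (5,1) = 635 − 508 = 127.
Row 5: 127 + 148 + 106 + 204 + ? = 635, so (5,2) = 50.
Using column 1: 71 + 155 + 183 + 127 + ? → (3,1) = 635 − 536 = 99.
Using column 2: 169 + 78 + 141 + 50 + ? → (3,2) = 635 − 438 = 197.

197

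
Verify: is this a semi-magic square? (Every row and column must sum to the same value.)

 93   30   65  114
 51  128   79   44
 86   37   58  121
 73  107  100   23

Row 1: 93 + 30 + 65 + 114 = 302.
Row 2: 51 + 128 + 79 + 44 = 302.
Row 3: 86 + 37 + 58 + 121 = 302.
Row 4: 73 + 107 + 100 + 23 = 303.
Column 1: 93 + 51 + 86 + 73 = 303.
Column 2: 30 + 128 + 37 + 107 = 302.
Column 3: 65 + 79 + 58 + 100 = 302.
Column 4: 114 + 44 + 121 + 23 = 302.

No — column 3 sums to 302 but row 4 sums to 303.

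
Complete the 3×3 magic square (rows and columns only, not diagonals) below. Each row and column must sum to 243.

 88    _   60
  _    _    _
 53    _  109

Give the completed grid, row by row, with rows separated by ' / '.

Row 1 must total 243; the given cells sum to 148, so (1,2) = 95.
Row 3 needs 243; the known cells sum to 162, so (3,2) = 81.
Column 1 needs 243; the known cells sum to 141, so (2,1) = 102.
The remaining cell in column 2 is (2,2) = 243 − 176 = 67.
Column 3 needs 243; the known cells sum to 169, so (2,3) = 74.

88 95 60 / 102 67 74 / 53 81 109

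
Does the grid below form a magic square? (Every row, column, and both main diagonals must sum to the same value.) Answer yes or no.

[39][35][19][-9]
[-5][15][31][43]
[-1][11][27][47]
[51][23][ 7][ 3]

Yes

Row 1: 39 + 35 + 19 + (-9) = 84.
Row 2: -5 + 15 + 31 + 43 = 84.
Row 3: -1 + 11 + 27 + 47 = 84.
Row 4: 51 + 23 + 7 + 3 = 84.
Column 1: 39 + (-5) + (-1) + 51 = 84.
Column 2: 35 + 15 + 11 + 23 = 84.
Column 3: 19 + 31 + 27 + 7 = 84.
Column 4: -9 + 43 + 47 + 3 = 84.
Main diagonal: 39 + 15 + 27 + 3 = 84.
Anti-diagonal: -9 + 31 + 11 + 51 = 84.
All lines sum to 84.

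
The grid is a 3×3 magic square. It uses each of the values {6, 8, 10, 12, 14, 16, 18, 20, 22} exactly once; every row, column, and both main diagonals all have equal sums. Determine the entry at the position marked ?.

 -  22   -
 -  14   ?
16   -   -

10

The 9 entries sum to 126, so each line sums to 126/3 = 42.
Using column 2: 22 + 14 + ? → (3,2) = 42 − 36 = 6.
Anti-diagonal needs 42; the known cells sum to 30, so (1,3) = 12.
Row 1: 22 + 12 + ? = 42, so (1,1) = 8.
Row 3 must total 42; the given cells sum to 22, so (3,3) = 20.
From column 1, 42 − (8 + 16) gives (2,1) = 18.
From column 3, 42 − (12 + 20) gives (2,3) = 10.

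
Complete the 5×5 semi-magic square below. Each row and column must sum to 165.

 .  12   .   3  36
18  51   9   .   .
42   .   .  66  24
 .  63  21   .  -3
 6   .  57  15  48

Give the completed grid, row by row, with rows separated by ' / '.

69 12 45 3 36 / 18 51 9 27 60 / 42 0 33 66 24 / 30 63 21 54 -3 / 6 39 57 15 48

Row 5: 6 + 57 + 15 + 48 + ? = 165, so (5,2) = 39.
Using column 2: 12 + 51 + 63 + 39 + ? → (3,2) = 165 − 165 = 0.
Column 5 needs 165; the known cells sum to 105, so (2,5) = 60.
Row 2 needs 165; the known cells sum to 138, so (2,4) = 27.
From row 3, 165 − (42 + 0 + 66 + 24) gives (3,3) = 33.
Using column 3: 9 + 33 + 21 + 57 + ? → (1,3) = 165 − 120 = 45.
Using column 4: 3 + 27 + 66 + 15 + ? → (4,4) = 165 − 111 = 54.
From row 1, 165 − (12 + 45 + 3 + 36) gives (1,1) = 69.
Row 4 needs 165; the known cells sum to 135, so (4,1) = 30.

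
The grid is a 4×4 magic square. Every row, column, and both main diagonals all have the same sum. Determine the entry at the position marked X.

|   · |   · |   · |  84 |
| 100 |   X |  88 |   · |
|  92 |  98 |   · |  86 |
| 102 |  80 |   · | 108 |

Anti-diagonal is complete and sums to 372; that is the magic constant.
From row 3, 372 − (92 + 98 + 86) gives (3,3) = 96.
The remaining cell in row 4 is (4,3) = 372 − 290 = 82.
Column 1: 100 + 92 + 102 + ? = 372, so (1,1) = 78.
The remaining cell in column 3 is (1,3) = 372 − 266 = 106.
Column 4: 84 + 86 + 108 + ? = 372, so (2,4) = 94.
Main diagonal needs 372; the known cells sum to 282, so (2,2) = 90.

90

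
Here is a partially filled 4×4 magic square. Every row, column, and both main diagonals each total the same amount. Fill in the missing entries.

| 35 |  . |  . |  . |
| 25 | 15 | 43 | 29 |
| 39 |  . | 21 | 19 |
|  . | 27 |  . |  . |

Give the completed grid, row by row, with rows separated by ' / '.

Row 2 is already complete: 25 + 15 + 43 + 29 = 112, so that is the magic constant.
Row 3: 39 + 21 + 19 + ? = 112, so (3,2) = 33.
From column 1, 112 − (35 + 25 + 39) gives (4,1) = 13.
The remaining cell in column 2 is (1,2) = 112 − 75 = 37.
Using main diagonal: 35 + 15 + 21 + ? → (4,4) = 112 − 71 = 41.
Anti-diagonal must total 112; the given cells sum to 89, so (1,4) = 23.
The remaining cell in row 1 is (1,3) = 112 − 95 = 17.
From row 4, 112 − (13 + 27 + 41) gives (4,3) = 31.

35 37 17 23 / 25 15 43 29 / 39 33 21 19 / 13 27 31 41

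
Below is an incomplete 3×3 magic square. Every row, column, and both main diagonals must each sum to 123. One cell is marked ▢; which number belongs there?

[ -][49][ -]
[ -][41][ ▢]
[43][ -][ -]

37

Column 2 must total 123; the given cells sum to 90, so (3,2) = 33.
Using anti-diagonal: 41 + 43 + ? → (1,3) = 123 − 84 = 39.
The remaining cell in row 1 is (1,1) = 123 − 88 = 35.
The remaining cell in row 3 is (3,3) = 123 − 76 = 47.
Column 1 needs 123; the known cells sum to 78, so (2,1) = 45.
From column 3, 123 − (39 + 47) gives (2,3) = 37.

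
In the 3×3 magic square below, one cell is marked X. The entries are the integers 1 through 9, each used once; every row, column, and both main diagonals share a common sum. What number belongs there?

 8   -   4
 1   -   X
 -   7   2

9

The entries are 1 through 9, which sum to 45, so each line sums to 45/3 = 15.
The remaining cell in row 1 is (1,2) = 15 − 12 = 3.
From row 3, 15 − (7 + 2) gives (3,1) = 6.
The remaining cell in column 2 is (2,2) = 15 − 10 = 5.
The remaining cell in column 3 is (2,3) = 15 − 6 = 9.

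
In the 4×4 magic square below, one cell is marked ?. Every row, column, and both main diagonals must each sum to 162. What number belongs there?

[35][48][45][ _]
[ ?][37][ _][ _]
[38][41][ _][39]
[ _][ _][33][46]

The remaining cell in row 1 is (1,4) = 162 − 128 = 34.
Using row 3: 38 + 41 + 39 + ? → (3,3) = 162 − 118 = 44.
The remaining cell in column 2 is (4,2) = 162 − 126 = 36.
The remaining cell in column 3 is (2,3) = 162 − 122 = 40.
Column 4 needs 162; the known cells sum to 119, so (2,4) = 43.
Anti-diagonal: 34 + 40 + 41 + ? = 162, so (4,1) = 47.
The remaining cell in row 2 is (2,1) = 162 − 120 = 42.

42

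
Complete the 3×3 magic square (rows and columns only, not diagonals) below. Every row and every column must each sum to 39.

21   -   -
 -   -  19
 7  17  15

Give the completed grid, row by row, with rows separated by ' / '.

Column 1 needs 39; the known cells sum to 28, so (2,1) = 11.
Column 3: 19 + 15 + ? = 39, so (1,3) = 5.
Row 1 needs 39; the known cells sum to 26, so (1,2) = 13.
The remaining cell in row 2 is (2,2) = 39 − 30 = 9.

21 13 5 / 11 9 19 / 7 17 15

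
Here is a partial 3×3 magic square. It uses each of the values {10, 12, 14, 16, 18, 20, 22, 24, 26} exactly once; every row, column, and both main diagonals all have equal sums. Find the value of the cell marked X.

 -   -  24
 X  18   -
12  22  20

The 9 entries sum to 162, so each line sums to 162/3 = 54.
Using column 2: 18 + 22 + ? → (1,2) = 54 − 40 = 14.
Using column 3: 24 + 20 + ? → (2,3) = 54 − 44 = 10.
Main diagonal needs 54; the known cells sum to 38, so (1,1) = 16.
From row 2, 54 − (18 + 10) gives (2,1) = 26.

26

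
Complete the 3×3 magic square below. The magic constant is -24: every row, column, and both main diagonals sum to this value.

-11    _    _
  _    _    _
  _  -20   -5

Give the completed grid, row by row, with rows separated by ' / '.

Row 3 must total -24; the given cells sum to -25, so (3,1) = 1.
From column 1, -24 − (-11 + 1) gives (2,1) = -14.
Main diagonal: -11 + (-5) + ? = -24, so (2,2) = -8.
Anti-diagonal: -8 + 1 + ? = -24, so (1,3) = -17.
From row 1, -24 − (-11 + (-17)) gives (1,2) = 4.
From row 2, -24 − (-14 + (-8)) gives (2,3) = -2.

-11 4 -17 / -14 -8 -2 / 1 -20 -5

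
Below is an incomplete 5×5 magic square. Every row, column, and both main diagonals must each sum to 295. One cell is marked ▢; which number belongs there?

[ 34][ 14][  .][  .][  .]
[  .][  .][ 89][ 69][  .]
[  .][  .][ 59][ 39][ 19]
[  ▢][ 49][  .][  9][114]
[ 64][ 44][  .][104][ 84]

Using row 5: 64 + 44 + 104 + 84 + ? → (5,3) = 295 − 296 = -1.
Column 4 needs 295; the known cells sum to 221, so (1,4) = 74.
From main diagonal, 295 − (34 + 59 + 9 + 84) gives (2,2) = 109.
Anti-diagonal: 69 + 59 + 49 + 64 + ? = 295, so (1,5) = 54.
Row 1 needs 295; the known cells sum to 176, so (1,3) = 119.
Using column 2: 14 + 109 + 49 + 44 + ? → (3,2) = 295 − 216 = 79.
Column 3 needs 295; the known cells sum to 266, so (4,3) = 29.
The remaining cell in column 5 is (2,5) = 295 − 271 = 24.
Row 2 needs 295; the known cells sum to 291, so (2,1) = 4.
Row 3 needs 295; the known cells sum to 196, so (3,1) = 99.
Row 4 needs 295; the known cells sum to 201, so (4,1) = 94.

94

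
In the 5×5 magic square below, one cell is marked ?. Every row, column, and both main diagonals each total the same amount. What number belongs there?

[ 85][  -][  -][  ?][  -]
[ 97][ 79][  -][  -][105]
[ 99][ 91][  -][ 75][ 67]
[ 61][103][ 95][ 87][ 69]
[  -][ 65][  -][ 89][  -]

101

Row 4 is complete and sums to 415; that is the magic constant.
From row 3, 415 − (99 + 91 + 75 + 67) gives (3,3) = 83.
Column 1 must total 415; the given cells sum to 342, so (5,1) = 73.
Column 2 needs 415; the known cells sum to 338, so (1,2) = 77.
From main diagonal, 415 − (85 + 79 + 83 + 87) gives (5,5) = 81.
Row 5 needs 415; the known cells sum to 308, so (5,3) = 107.
Column 5 must total 415; the given cells sum to 322, so (1,5) = 93.
Using anti-diagonal: 93 + 83 + 103 + 73 + ? → (2,4) = 415 − 352 = 63.
Row 2 must total 415; the given cells sum to 344, so (2,3) = 71.
Column 3: 71 + 83 + 95 + 107 + ? = 415, so (1,3) = 59.
From column 4, 415 − (63 + 75 + 87 + 89) gives (1,4) = 101.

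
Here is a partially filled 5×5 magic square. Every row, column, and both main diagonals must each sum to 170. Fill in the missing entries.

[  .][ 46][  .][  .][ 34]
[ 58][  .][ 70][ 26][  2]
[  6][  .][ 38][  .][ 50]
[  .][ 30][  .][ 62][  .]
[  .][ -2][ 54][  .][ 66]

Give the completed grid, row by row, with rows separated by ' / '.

From row 2, 170 − (58 + 70 + 26 + 2) gives (2,2) = 14.
The remaining cell in column 2 is (3,2) = 170 − 88 = 82.
Using column 5: 34 + 2 + 50 + 66 + ? → (4,5) = 170 − 152 = 18.
The remaining cell in main diagonal is (1,1) = 170 − 180 = -10.
From anti-diagonal, 170 − (34 + 26 + 38 + 30) gives (5,1) = 42.
From row 3, 170 − (6 + 82 + 38 + 50) gives (3,4) = -6.
Row 5: 42 + (-2) + 54 + 66 + ? = 170, so (5,4) = 10.
Column 1 needs 170; the known cells sum to 96, so (4,1) = 74.
The remaining cell in column 4 is (1,4) = 170 − 92 = 78.
Using row 1: -10 + 46 + 78 + 34 + ? → (1,3) = 170 − 148 = 22.
The remaining cell in row 4 is (4,3) = 170 − 184 = -14.

-10 46 22 78 34 / 58 14 70 26 2 / 6 82 38 -6 50 / 74 30 -14 62 18 / 42 -2 54 10 66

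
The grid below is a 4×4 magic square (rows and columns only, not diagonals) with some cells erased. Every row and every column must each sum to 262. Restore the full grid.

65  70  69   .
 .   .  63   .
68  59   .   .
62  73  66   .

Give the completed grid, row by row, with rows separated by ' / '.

Row 1 must total 262; the given cells sum to 204, so (1,4) = 58.
Row 4 needs 262; the known cells sum to 201, so (4,4) = 61.
The remaining cell in column 1 is (2,1) = 262 − 195 = 67.
Using column 2: 70 + 59 + 73 + ? → (2,2) = 262 − 202 = 60.
The remaining cell in column 3 is (3,3) = 262 − 198 = 64.
From row 2, 262 − (67 + 60 + 63) gives (2,4) = 72.
Row 3 must total 262; the given cells sum to 191, so (3,4) = 71.

65 70 69 58 / 67 60 63 72 / 68 59 64 71 / 62 73 66 61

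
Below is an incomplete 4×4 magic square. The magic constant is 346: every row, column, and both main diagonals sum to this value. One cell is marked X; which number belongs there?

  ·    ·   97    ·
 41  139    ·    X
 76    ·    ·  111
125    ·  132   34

Using row 4: 125 + 132 + 34 + ? → (4,2) = 346 − 291 = 55.
Column 1 needs 346; the known cells sum to 242, so (1,1) = 104.
Main diagonal: 104 + 139 + 34 + ? = 346, so (3,3) = 69.
Row 3 must total 346; the given cells sum to 256, so (3,2) = 90.
Column 2: 139 + 90 + 55 + ? = 346, so (1,2) = 62.
From column 3, 346 − (97 + 69 + 132) gives (2,3) = 48.
The remaining cell in anti-diagonal is (1,4) = 346 − 263 = 83.
Row 2 must total 346; the given cells sum to 228, so (2,4) = 118.

118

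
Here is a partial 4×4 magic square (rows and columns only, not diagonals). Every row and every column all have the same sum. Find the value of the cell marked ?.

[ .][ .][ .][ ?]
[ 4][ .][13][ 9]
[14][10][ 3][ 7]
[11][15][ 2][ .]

Row 3 is complete and sums to 34; that is the magic constant.
Row 2 must total 34; the given cells sum to 26, so (2,2) = 8.
Row 4: 11 + 15 + 2 + ? = 34, so (4,4) = 6.
From column 1, 34 − (4 + 14 + 11) gives (1,1) = 5.
Column 2: 8 + 10 + 15 + ? = 34, so (1,2) = 1.
Column 3: 13 + 3 + 2 + ? = 34, so (1,3) = 16.
Column 4: 9 + 7 + 6 + ? = 34, so (1,4) = 12.

12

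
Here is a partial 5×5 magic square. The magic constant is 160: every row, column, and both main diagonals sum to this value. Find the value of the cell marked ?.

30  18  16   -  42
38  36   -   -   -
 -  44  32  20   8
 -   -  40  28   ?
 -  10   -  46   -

Row 1: 30 + 18 + 16 + 42 + ? = 160, so (1,4) = 54.
Row 3: 44 + 32 + 20 + 8 + ? = 160, so (3,1) = 56.
The remaining cell in column 2 is (4,2) = 160 − 108 = 52.
Column 4 needs 160; the known cells sum to 148, so (2,4) = 12.
Main diagonal: 30 + 36 + 32 + 28 + ? = 160, so (5,5) = 34.
Using anti-diagonal: 42 + 12 + 32 + 52 + ? → (5,1) = 160 − 138 = 22.
From row 5, 160 − (22 + 10 + 46 + 34) gives (5,3) = 48.
Column 1 must total 160; the given cells sum to 146, so (4,1) = 14.
Column 3 must total 160; the given cells sum to 136, so (2,3) = 24.
The remaining cell in row 2 is (2,5) = 160 − 110 = 50.
The remaining cell in row 4 is (4,5) = 160 − 134 = 26.

26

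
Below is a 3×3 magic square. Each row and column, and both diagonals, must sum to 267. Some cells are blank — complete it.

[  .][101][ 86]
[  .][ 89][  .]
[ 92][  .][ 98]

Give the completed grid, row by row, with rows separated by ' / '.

80 101 86 / 95 89 83 / 92 77 98

Row 1 needs 267; the known cells sum to 187, so (1,1) = 80.
From row 3, 267 − (92 + 98) gives (3,2) = 77.
Column 1: 80 + 92 + ? = 267, so (2,1) = 95.
From column 3, 267 − (86 + 98) gives (2,3) = 83.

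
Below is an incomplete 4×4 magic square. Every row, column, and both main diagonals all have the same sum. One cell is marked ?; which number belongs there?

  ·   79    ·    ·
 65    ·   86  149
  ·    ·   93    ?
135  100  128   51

Row 4 is complete and sums to 414; that is the magic constant.
Using row 2: 65 + 86 + 149 + ? → (2,2) = 414 − 300 = 114.
Column 2 must total 414; the given cells sum to 293, so (3,2) = 121.
The remaining cell in column 3 is (1,3) = 414 − 307 = 107.
Using main diagonal: 114 + 93 + 51 + ? → (1,1) = 414 − 258 = 156.
The remaining cell in anti-diagonal is (1,4) = 414 − 342 = 72.
Using column 1: 156 + 65 + 135 + ? → (3,1) = 414 − 356 = 58.
Column 4 must total 414; the given cells sum to 272, so (3,4) = 142.

142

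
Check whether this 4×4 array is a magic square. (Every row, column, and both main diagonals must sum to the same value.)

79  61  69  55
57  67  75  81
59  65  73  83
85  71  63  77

No — column 2 sums to 264 but row 3 sums to 280.

Row 1: 79 + 61 + 69 + 55 = 264.
Row 2: 57 + 67 + 75 + 81 = 280.
Row 3: 59 + 65 + 73 + 83 = 280.
Row 4: 85 + 71 + 63 + 77 = 296.
Column 1: 79 + 57 + 59 + 85 = 280.
Column 2: 61 + 67 + 65 + 71 = 264.
Column 3: 69 + 75 + 73 + 63 = 280.
Column 4: 55 + 81 + 83 + 77 = 296.
Main diagonal: 79 + 67 + 73 + 77 = 296.
Anti-diagonal: 55 + 75 + 65 + 85 = 280.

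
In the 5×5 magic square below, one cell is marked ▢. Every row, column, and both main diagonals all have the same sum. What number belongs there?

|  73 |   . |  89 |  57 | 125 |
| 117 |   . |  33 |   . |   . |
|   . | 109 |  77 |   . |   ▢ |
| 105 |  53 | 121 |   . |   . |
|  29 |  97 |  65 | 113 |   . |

93

Column 3 is complete and sums to 385; that is the magic constant.
The remaining cell in row 1 is (1,2) = 385 − 344 = 41.
Row 5 must total 385; the given cells sum to 304, so (5,5) = 81.
Column 1 needs 385; the known cells sum to 324, so (3,1) = 61.
Column 2: 41 + 109 + 53 + 97 + ? = 385, so (2,2) = 85.
Main diagonal must total 385; the given cells sum to 316, so (4,4) = 69.
Anti-diagonal must total 385; the given cells sum to 284, so (2,4) = 101.
Using row 2: 117 + 85 + 33 + 101 + ? → (2,5) = 385 − 336 = 49.
Row 4 needs 385; the known cells sum to 348, so (4,5) = 37.
From column 4, 385 − (57 + 101 + 69 + 113) gives (3,4) = 45.
Column 5: 125 + 49 + 37 + 81 + ? = 385, so (3,5) = 93.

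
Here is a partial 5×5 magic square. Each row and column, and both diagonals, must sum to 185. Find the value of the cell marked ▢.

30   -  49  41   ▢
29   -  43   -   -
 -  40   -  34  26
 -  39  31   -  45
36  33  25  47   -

38

Using row 5: 36 + 33 + 25 + 47 + ? → (5,5) = 185 − 141 = 44.
Column 3 needs 185; the known cells sum to 148, so (3,3) = 37.
Row 3: 40 + 37 + 34 + 26 + ? = 185, so (3,1) = 48.
The remaining cell in column 1 is (4,1) = 185 − 143 = 42.
The remaining cell in row 4 is (4,4) = 185 − 157 = 28.
From column 4, 185 − (41 + 34 + 28 + 47) gives (2,4) = 35.
Main diagonal needs 185; the known cells sum to 139, so (2,2) = 46.
Using anti-diagonal: 35 + 37 + 39 + 36 + ? → (1,5) = 185 − 147 = 38.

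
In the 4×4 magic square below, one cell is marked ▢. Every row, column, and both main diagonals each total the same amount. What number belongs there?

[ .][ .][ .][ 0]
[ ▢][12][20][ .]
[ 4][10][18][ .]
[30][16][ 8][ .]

Anti-diagonal is complete and sums to 60; that is the magic constant.
Row 3 must total 60; the given cells sum to 32, so (3,4) = 28.
Row 4 must total 60; the given cells sum to 54, so (4,4) = 6.
From column 2, 60 − (12 + 10 + 16) gives (1,2) = 22.
The remaining cell in column 3 is (1,3) = 60 − 46 = 14.
Column 4 needs 60; the known cells sum to 34, so (2,4) = 26.
The remaining cell in main diagonal is (1,1) = 60 − 36 = 24.
From row 2, 60 − (12 + 20 + 26) gives (2,1) = 2.

2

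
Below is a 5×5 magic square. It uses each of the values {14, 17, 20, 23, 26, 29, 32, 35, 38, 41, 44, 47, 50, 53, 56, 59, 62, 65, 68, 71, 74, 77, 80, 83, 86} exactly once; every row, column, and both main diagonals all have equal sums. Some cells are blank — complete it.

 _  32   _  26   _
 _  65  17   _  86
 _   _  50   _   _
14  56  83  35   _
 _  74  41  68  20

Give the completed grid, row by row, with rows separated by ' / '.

80 32 59 26 53 / 38 65 17 44 86 / 71 23 50 77 29 / 14 56 83 35 62 / 47 74 41 68 20

The 25 entries sum to 1250, so each line sums to 1250/5 = 250.
The remaining cell in row 4 is (4,5) = 250 − 188 = 62.
From row 5, 250 − (74 + 41 + 68 + 20) gives (5,1) = 47.
Column 2 needs 250; the known cells sum to 227, so (3,2) = 23.
Column 3 needs 250; the known cells sum to 191, so (1,3) = 59.
From main diagonal, 250 − (65 + 50 + 35 + 20) gives (1,1) = 80.
Row 1 needs 250; the known cells sum to 197, so (1,5) = 53.
Column 5: 53 + 86 + 62 + 20 + ? = 250, so (3,5) = 29.
Anti-diagonal must total 250; the given cells sum to 206, so (2,4) = 44.
From row 2, 250 − (65 + 17 + 44 + 86) gives (2,1) = 38.
From column 1, 250 − (80 + 38 + 14 + 47) gives (3,1) = 71.
The remaining cell in column 4 is (3,4) = 250 − 173 = 77.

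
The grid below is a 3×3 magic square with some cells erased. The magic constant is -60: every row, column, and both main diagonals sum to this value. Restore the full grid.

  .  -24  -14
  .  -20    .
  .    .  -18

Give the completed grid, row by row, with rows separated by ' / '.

Row 1 needs -60; the known cells sum to -38, so (1,1) = -22.
Column 2 must total -60; the given cells sum to -44, so (3,2) = -16.
Using column 3: -14 + (-18) + ? → (2,3) = -60 − (-32) = -28.
Using anti-diagonal: -14 + (-20) + ? → (3,1) = -60 − (-34) = -26.
Row 2 needs -60; the known cells sum to -48, so (2,1) = -12.

-22 -24 -14 / -12 -20 -28 / -26 -16 -18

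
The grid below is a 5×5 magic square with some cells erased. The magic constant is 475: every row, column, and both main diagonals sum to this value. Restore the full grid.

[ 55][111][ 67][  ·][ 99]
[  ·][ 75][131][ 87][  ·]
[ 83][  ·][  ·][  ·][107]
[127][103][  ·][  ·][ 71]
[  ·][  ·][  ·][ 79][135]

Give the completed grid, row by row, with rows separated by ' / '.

55 111 67 143 99 / 119 75 131 87 63 / 83 139 95 51 107 / 127 103 59 115 71 / 91 47 123 79 135

Row 1 must total 475; the given cells sum to 332, so (1,4) = 143.
Column 5 must total 475; the given cells sum to 412, so (2,5) = 63.
Using row 2: 75 + 131 + 87 + 63 + ? → (2,1) = 475 − 356 = 119.
Column 1: 55 + 119 + 83 + 127 + ? = 475, so (5,1) = 91.
Anti-diagonal: 99 + 87 + 103 + 91 + ? = 475, so (3,3) = 95.
The remaining cell in main diagonal is (4,4) = 475 − 360 = 115.
Using row 4: 127 + 103 + 115 + 71 + ? → (4,3) = 475 − 416 = 59.
From column 3, 475 − (67 + 131 + 95 + 59) gives (5,3) = 123.
The remaining cell in column 4 is (3,4) = 475 − 424 = 51.
Row 3 must total 475; the given cells sum to 336, so (3,2) = 139.
Using row 5: 91 + 123 + 79 + 135 + ? → (5,2) = 475 − 428 = 47.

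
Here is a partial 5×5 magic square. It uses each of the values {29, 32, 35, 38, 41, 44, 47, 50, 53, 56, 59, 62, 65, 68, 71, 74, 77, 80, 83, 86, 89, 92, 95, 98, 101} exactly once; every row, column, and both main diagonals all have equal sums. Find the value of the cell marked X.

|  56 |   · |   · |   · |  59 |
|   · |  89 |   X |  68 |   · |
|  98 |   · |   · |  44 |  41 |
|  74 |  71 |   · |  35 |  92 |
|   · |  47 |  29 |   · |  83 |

86

The 25 entries sum to 1625, so each line sums to 1625/5 = 325.
From row 4, 325 − (74 + 71 + 35 + 92) gives (4,3) = 53.
From column 5, 325 − (59 + 41 + 92 + 83) gives (2,5) = 50.
Main diagonal must total 325; the given cells sum to 263, so (3,3) = 62.
From anti-diagonal, 325 − (59 + 68 + 62 + 71) gives (5,1) = 65.
Row 3 needs 325; the known cells sum to 245, so (3,2) = 80.
Row 5 must total 325; the given cells sum to 224, so (5,4) = 101.
Column 1 must total 325; the given cells sum to 293, so (2,1) = 32.
The remaining cell in column 2 is (1,2) = 325 − 287 = 38.
Column 4 needs 325; the known cells sum to 248, so (1,4) = 77.
From row 1, 325 − (56 + 38 + 77 + 59) gives (1,3) = 95.
Using row 2: 32 + 89 + 68 + 50 + ? → (2,3) = 325 − 239 = 86.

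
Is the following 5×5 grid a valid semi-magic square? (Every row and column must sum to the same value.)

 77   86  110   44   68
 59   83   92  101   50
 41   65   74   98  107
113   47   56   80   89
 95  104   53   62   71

Row 1: 77 + 86 + 110 + 44 + 68 = 385.
Row 2: 59 + 83 + 92 + 101 + 50 = 385.
Row 3: 41 + 65 + 74 + 98 + 107 = 385.
Row 4: 113 + 47 + 56 + 80 + 89 = 385.
Row 5: 95 + 104 + 53 + 62 + 71 = 385.
Column 1: 77 + 59 + 41 + 113 + 95 = 385.
Column 2: 86 + 83 + 65 + 47 + 104 = 385.
Column 3: 110 + 92 + 74 + 56 + 53 = 385.
Column 4: 44 + 101 + 98 + 80 + 62 = 385.
Column 5: 68 + 50 + 107 + 89 + 71 = 385.
All lines sum to 385.

Yes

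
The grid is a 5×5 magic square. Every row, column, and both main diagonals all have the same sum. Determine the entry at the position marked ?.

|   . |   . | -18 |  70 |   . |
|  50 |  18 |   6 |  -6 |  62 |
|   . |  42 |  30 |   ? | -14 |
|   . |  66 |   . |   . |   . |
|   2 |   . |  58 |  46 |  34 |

-2

Row 2 is complete and sums to 130; that is the magic constant.
From row 5, 130 − (2 + 58 + 46 + 34) gives (5,2) = -10.
From column 2, 130 − (18 + 42 + 66 + (-10)) gives (1,2) = 14.
Column 3 needs 130; the known cells sum to 76, so (4,3) = 54.
Using anti-diagonal: -6 + 30 + 66 + 2 + ? → (1,5) = 130 − 92 = 38.
The remaining cell in row 1 is (1,1) = 130 − 104 = 26.
From column 5, 130 − (38 + 62 + (-14) + 34) gives (4,5) = 10.
The remaining cell in main diagonal is (4,4) = 130 − 108 = 22.
From row 4, 130 − (66 + 54 + 22 + 10) gives (4,1) = -22.
The remaining cell in column 1 is (3,1) = 130 − 56 = 74.
Column 4 needs 130; the known cells sum to 132, so (3,4) = -2.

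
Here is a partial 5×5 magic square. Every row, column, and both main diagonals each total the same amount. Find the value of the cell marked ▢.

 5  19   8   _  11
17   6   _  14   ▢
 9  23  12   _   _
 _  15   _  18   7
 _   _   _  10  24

3

Main diagonal is complete and sums to 65; that is the magic constant.
Row 1: 5 + 19 + 8 + 11 + ? = 65, so (1,4) = 22.
The remaining cell in column 2 is (5,2) = 65 − 63 = 2.
Using column 4: 22 + 14 + 18 + 10 + ? → (3,4) = 65 − 64 = 1.
Anti-diagonal must total 65; the given cells sum to 52, so (5,1) = 13.
From row 3, 65 − (9 + 23 + 12 + 1) gives (3,5) = 20.
Row 5 needs 65; the known cells sum to 49, so (5,3) = 16.
Column 1: 5 + 17 + 9 + 13 + ? = 65, so (4,1) = 21.
Using column 5: 11 + 20 + 7 + 24 + ? → (2,5) = 65 − 62 = 3.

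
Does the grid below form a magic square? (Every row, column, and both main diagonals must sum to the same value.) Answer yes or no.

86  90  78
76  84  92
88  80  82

Row 1: 86 + 90 + 78 = 254.
Row 2: 76 + 84 + 92 = 252.
Row 3: 88 + 80 + 82 = 250.
Column 1: 86 + 76 + 88 = 250.
Column 2: 90 + 84 + 80 = 254.
Column 3: 78 + 92 + 82 = 252.
Main diagonal: 86 + 84 + 82 = 252.
Anti-diagonal: 78 + 84 + 88 = 250.

No — row 1 sums to 254 but main diagonal sums to 252.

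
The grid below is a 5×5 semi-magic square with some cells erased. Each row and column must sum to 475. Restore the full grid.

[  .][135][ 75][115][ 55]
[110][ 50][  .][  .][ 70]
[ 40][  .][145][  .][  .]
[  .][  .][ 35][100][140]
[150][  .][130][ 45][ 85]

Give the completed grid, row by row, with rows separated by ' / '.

The remaining cell in row 1 is (1,1) = 475 − 380 = 95.
Row 5: 150 + 130 + 45 + 85 + ? = 475, so (5,2) = 65.
Column 1: 95 + 110 + 40 + 150 + ? = 475, so (4,1) = 80.
Column 3: 75 + 145 + 35 + 130 + ? = 475, so (2,3) = 90.
Using column 5: 55 + 70 + 140 + 85 + ? → (3,5) = 475 − 350 = 125.
Using row 2: 110 + 50 + 90 + 70 + ? → (2,4) = 475 − 320 = 155.
The remaining cell in row 4 is (4,2) = 475 − 355 = 120.
Column 2: 135 + 50 + 120 + 65 + ? = 475, so (3,2) = 105.
Column 4 needs 475; the known cells sum to 415, so (3,4) = 60.

95 135 75 115 55 / 110 50 90 155 70 / 40 105 145 60 125 / 80 120 35 100 140 / 150 65 130 45 85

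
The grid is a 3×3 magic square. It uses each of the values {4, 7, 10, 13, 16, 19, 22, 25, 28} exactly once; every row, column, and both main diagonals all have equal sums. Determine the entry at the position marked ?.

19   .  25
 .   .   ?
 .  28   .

10

The 9 entries sum to 144, so each line sums to 144/3 = 48.
Row 1 needs 48; the known cells sum to 44, so (1,2) = 4.
Column 2 needs 48; the known cells sum to 32, so (2,2) = 16.
Main diagonal: 19 + 16 + ? = 48, so (3,3) = 13.
The remaining cell in anti-diagonal is (3,1) = 48 − 41 = 7.
Column 1: 19 + 7 + ? = 48, so (2,1) = 22.
Using column 3: 25 + 13 + ? → (2,3) = 48 − 38 = 10.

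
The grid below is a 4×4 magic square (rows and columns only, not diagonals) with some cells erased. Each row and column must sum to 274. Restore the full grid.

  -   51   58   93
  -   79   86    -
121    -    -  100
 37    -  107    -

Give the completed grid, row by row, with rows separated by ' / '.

Row 1 must total 274; the given cells sum to 202, so (1,1) = 72.
Column 1 must total 274; the given cells sum to 230, so (2,1) = 44.
Column 3 needs 274; the known cells sum to 251, so (3,3) = 23.
From row 2, 274 − (44 + 79 + 86) gives (2,4) = 65.
Row 3 needs 274; the known cells sum to 244, so (3,2) = 30.
Column 2 must total 274; the given cells sum to 160, so (4,2) = 114.
From column 4, 274 − (93 + 65 + 100) gives (4,4) = 16.

72 51 58 93 / 44 79 86 65 / 121 30 23 100 / 37 114 107 16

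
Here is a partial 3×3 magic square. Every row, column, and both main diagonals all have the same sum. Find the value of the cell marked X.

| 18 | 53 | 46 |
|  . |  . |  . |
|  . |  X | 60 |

25

Row 1 is complete and sums to 117; that is the magic constant.
Column 3 must total 117; the given cells sum to 106, so (2,3) = 11.
Using main diagonal: 18 + 60 + ? → (2,2) = 117 − 78 = 39.
Using anti-diagonal: 46 + 39 + ? → (3,1) = 117 − 85 = 32.
Row 2 must total 117; the given cells sum to 50, so (2,1) = 67.
Row 3 needs 117; the known cells sum to 92, so (3,2) = 25.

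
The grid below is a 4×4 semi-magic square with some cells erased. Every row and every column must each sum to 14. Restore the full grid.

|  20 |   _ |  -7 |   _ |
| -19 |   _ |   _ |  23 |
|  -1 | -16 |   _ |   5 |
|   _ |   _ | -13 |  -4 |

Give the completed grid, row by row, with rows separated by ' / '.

Row 3: -1 + (-16) + 5 + ? = 14, so (3,3) = 26.
From column 1, 14 − (20 + (-19) + (-1)) gives (4,1) = 14.
The remaining cell in column 3 is (2,3) = 14 − 6 = 8.
From column 4, 14 − (23 + 5 + (-4)) gives (1,4) = -10.
Using row 1: 20 + (-7) + (-10) + ? → (1,2) = 14 − 3 = 11.
Row 2 needs 14; the known cells sum to 12, so (2,2) = 2.
Row 4 must total 14; the given cells sum to -3, so (4,2) = 17.

20 11 -7 -10 / -19 2 8 23 / -1 -16 26 5 / 14 17 -13 -4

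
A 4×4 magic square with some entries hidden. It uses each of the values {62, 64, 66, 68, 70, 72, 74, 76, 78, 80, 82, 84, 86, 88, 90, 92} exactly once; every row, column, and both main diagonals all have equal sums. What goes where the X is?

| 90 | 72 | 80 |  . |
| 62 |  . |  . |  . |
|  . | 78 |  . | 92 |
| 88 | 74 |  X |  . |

82

The 16 entries sum to 1232, so each line sums to 1232/4 = 308.
Row 1: 90 + 72 + 80 + ? = 308, so (1,4) = 66.
Column 1: 90 + 62 + 88 + ? = 308, so (3,1) = 68.
The remaining cell in column 2 is (2,2) = 308 − 224 = 84.
Anti-diagonal must total 308; the given cells sum to 232, so (2,3) = 76.
Row 2 must total 308; the given cells sum to 222, so (2,4) = 86.
Row 3: 68 + 78 + 92 + ? = 308, so (3,3) = 70.
Column 3 must total 308; the given cells sum to 226, so (4,3) = 82.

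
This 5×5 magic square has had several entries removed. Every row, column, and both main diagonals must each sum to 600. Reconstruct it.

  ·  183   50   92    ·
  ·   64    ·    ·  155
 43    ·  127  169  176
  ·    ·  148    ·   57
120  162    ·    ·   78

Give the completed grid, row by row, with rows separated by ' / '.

The remaining cell in row 3 is (3,2) = 600 − 515 = 85.
From column 2, 600 − (183 + 64 + 85 + 162) gives (4,2) = 106.
Column 5 needs 600; the known cells sum to 466, so (1,5) = 134.
Anti-diagonal must total 600; the given cells sum to 487, so (2,4) = 113.
The remaining cell in row 1 is (1,1) = 600 − 459 = 141.
Main diagonal needs 600; the known cells sum to 410, so (4,4) = 190.
From row 4, 600 − (106 + 148 + 190 + 57) gives (4,1) = 99.
Column 1: 141 + 43 + 99 + 120 + ? = 600, so (2,1) = 197.
Column 4 must total 600; the given cells sum to 564, so (5,4) = 36.
Row 2 needs 600; the known cells sum to 529, so (2,3) = 71.
Row 5 must total 600; the given cells sum to 396, so (5,3) = 204.

141 183 50 92 134 / 197 64 71 113 155 / 43 85 127 169 176 / 99 106 148 190 57 / 120 162 204 36 78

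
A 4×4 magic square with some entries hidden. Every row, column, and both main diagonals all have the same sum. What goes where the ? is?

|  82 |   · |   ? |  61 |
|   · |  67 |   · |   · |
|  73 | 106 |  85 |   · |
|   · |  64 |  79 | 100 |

94

Main diagonal is complete and sums to 334; that is the magic constant.
Using row 3: 73 + 106 + 85 + ? → (3,4) = 334 − 264 = 70.
From row 4, 334 − (64 + 79 + 100) gives (4,1) = 91.
The remaining cell in column 1 is (2,1) = 334 − 246 = 88.
Column 2 must total 334; the given cells sum to 237, so (1,2) = 97.
Using column 4: 61 + 70 + 100 + ? → (2,4) = 334 − 231 = 103.
The remaining cell in anti-diagonal is (2,3) = 334 − 258 = 76.
Using row 1: 82 + 97 + 61 + ? → (1,3) = 334 − 240 = 94.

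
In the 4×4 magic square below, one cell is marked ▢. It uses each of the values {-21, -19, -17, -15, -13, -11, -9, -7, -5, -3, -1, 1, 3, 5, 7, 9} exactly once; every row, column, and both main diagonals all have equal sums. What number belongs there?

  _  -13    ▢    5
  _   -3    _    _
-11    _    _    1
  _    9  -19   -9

-1

The 16 entries sum to -96, so each line sums to -96/4 = -24.
Using row 4: 9 + (-19) + (-9) + ? → (4,1) = -24 − (-19) = -5.
From column 2, -24 − (-13 + (-3) + 9) gives (3,2) = -17.
Column 4: 5 + 1 + (-9) + ? = -24, so (2,4) = -21.
Anti-diagonal: 5 + (-17) + (-5) + ? = -24, so (2,3) = -7.
The remaining cell in row 2 is (2,1) = -24 − (-31) = 7.
Row 3: -11 + (-17) + 1 + ? = -24, so (3,3) = 3.
Column 1 needs -24; the known cells sum to -9, so (1,1) = -15.
From column 3, -24 − (-7 + 3 + (-19)) gives (1,3) = -1.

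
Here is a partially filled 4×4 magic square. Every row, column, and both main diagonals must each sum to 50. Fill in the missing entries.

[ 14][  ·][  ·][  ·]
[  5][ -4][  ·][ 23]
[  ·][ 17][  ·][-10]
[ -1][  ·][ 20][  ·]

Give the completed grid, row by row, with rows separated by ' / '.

Row 2 needs 50; the known cells sum to 24, so (2,3) = 26.
From column 1, 50 − (14 + 5 + (-1)) gives (3,1) = 32.
Anti-diagonal must total 50; the given cells sum to 42, so (1,4) = 8.
Using row 3: 32 + 17 + (-10) + ? → (3,3) = 50 − 39 = 11.
The remaining cell in column 3 is (1,3) = 50 − 57 = -7.
The remaining cell in column 4 is (4,4) = 50 − 21 = 29.
From row 1, 50 − (14 + (-7) + 8) gives (1,2) = 35.
Row 4 must total 50; the given cells sum to 48, so (4,2) = 2.

14 35 -7 8 / 5 -4 26 23 / 32 17 11 -10 / -1 2 20 29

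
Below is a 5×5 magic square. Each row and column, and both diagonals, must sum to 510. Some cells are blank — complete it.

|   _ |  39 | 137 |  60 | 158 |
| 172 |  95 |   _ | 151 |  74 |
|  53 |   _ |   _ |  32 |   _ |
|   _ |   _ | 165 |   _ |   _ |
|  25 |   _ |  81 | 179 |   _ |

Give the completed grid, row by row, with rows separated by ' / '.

116 39 137 60 158 / 172 95 18 151 74 / 53 186 109 32 130 / 144 67 165 88 46 / 25 123 81 179 102

Row 1 needs 510; the known cells sum to 394, so (1,1) = 116.
Row 2 needs 510; the known cells sum to 492, so (2,3) = 18.
Column 1 needs 510; the known cells sum to 366, so (4,1) = 144.
Column 3 needs 510; the known cells sum to 401, so (3,3) = 109.
From column 4, 510 − (60 + 151 + 32 + 179) gives (4,4) = 88.
Main diagonal must total 510; the given cells sum to 408, so (5,5) = 102.
Using anti-diagonal: 158 + 151 + 109 + 25 + ? → (4,2) = 510 − 443 = 67.
From row 4, 510 − (144 + 67 + 165 + 88) gives (4,5) = 46.
Row 5: 25 + 81 + 179 + 102 + ? = 510, so (5,2) = 123.
Column 2 must total 510; the given cells sum to 324, so (3,2) = 186.
Column 5: 158 + 74 + 46 + 102 + ? = 510, so (3,5) = 130.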